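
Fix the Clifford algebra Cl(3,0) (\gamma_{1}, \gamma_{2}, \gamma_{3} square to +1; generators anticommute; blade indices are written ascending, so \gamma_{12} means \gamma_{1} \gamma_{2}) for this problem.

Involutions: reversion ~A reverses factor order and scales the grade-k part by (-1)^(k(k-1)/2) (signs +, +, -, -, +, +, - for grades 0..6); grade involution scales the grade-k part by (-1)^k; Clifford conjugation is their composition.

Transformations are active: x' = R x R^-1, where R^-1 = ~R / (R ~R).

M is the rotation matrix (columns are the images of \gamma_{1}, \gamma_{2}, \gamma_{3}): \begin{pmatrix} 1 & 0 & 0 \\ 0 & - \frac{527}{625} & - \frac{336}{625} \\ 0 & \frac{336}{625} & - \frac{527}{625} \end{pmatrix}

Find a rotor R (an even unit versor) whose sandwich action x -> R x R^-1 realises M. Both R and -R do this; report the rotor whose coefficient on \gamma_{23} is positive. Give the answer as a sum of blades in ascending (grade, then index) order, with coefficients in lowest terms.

Method: write R = a + b12*\gamma_{12} + b13*\gamma_{13} + b23*\gamma_{23} with a^2 + b12^2 + b13^2 + b23^2 = 1 (so R^-1 = ~R). Expanding the columns R e_j ~R gives tr M = 4a^2 - 1 and, from the antisymmetric part, M21 - M12 = -4a*b12, M13 - M31 = 4a*b13, M32 - M23 = -4a*b23.
Here tr M = -\frac{429}{625}, so a^2 = (1 + tr M)/4 = \frac{49}{625} and a = ±\frac{7}{25}. Taking a = \frac{7}{25}: M21 - M12 = 0, M13 - M31 = 0, M32 - M23 = \frac{672}{625}, giving b12 = 0, b13 = 0, b23 = -\frac{24}{25}, i.e. R = \frac{7}{25} - \frac{24}{25} \gamma_{23}.
Its \gamma_{23} coefficient is negative, so report the other preimage -R.
Answer: -\frac{7}{25} + \frac{24}{25} \gamma_{23}. Why the constraint matters: R and -R act identically through the sandwich — M has trace -\frac{429}{625} either way — so only the sign condition on \gamma_{23} picks one of the two preimages.


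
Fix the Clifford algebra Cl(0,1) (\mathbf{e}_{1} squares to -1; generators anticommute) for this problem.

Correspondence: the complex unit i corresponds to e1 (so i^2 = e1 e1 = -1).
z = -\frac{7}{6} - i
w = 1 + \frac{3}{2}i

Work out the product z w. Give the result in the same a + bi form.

In blades: z = -\frac{7}{6} - e_{1}, w = 1 + \frac{3}{2} e_{1}.
Distribute z over w term by term (generator squares from the signature, products reordered to ascending indices): (-\frac{7}{6})*w = -\frac{7}{6} - \frac{7}{4} e_{1}; (-e_{1})*w = \frac{3}{2} - e_{1}.
Sum: \frac{1}{3} - \frac{11}{4} e_{1}; translating back through the correspondence:
Answer: \frac{1}{3} - \frac{11}{4}i


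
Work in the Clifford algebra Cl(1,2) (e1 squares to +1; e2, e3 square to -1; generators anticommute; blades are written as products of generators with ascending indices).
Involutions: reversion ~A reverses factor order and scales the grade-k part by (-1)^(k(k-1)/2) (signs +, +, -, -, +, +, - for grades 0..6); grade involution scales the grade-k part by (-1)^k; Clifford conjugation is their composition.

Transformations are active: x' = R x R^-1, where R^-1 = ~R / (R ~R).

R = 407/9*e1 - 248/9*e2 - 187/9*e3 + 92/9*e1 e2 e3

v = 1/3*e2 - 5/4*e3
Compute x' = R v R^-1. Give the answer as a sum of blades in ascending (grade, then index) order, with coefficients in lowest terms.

~R = 407/9*e1 - 248/9*e2 - 187/9*e3 - 92/9*e1 e2 e3, and R ~R = 25880/27, so R^-1 = ~R / (25880/27).
R v = -1813/108 + 752/27*e1 e2 - 5737/108*e1 e3 + 1117/27*e2 e3
Answer: -7263/10352*e1 - 1297/2588*e2 + 42973/31056*e3


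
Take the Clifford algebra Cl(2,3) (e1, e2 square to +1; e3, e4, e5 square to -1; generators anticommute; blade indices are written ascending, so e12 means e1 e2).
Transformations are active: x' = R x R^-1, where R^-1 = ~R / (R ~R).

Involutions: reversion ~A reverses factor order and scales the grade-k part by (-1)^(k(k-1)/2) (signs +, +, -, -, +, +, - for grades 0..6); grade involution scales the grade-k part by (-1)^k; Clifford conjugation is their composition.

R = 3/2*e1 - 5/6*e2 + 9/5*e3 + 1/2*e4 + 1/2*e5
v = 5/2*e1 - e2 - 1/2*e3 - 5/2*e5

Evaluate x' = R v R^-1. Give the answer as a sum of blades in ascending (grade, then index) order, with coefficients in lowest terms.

~R = 3/2*e1 - 5/6*e2 + 9/5*e3 + 1/2*e4 + 1/2*e5, and R ~R = -179/225, so R^-1 = ~R / (-179/225).
R v = 101/15 + 7/12*e12 - 21/4*e13 - 5/4*e14 - 5*e15 + 133/60*e23 + 1/2*e24 + 31/12*e25 + 1/4*e34 - 17/4*e35 - 5/4*e45
Answer: -9985/358*e1 + 2704/179*e2 - 10729/358*e3 - 1515/179*e4 - 2135/358*e5


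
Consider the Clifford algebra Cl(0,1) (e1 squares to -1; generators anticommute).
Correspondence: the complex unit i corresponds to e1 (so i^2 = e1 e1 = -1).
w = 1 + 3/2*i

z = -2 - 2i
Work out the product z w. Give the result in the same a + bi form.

In blades: z = -2 - 2*e1, w = 1 + 3/2*e1.
Distribute z over w term by term (generator squares from the signature, products reordered to ascending indices): (-2)*w = -2 - 3*e1; (-2*e1)*w = 3 - 2*e1.
Sum: 1 - 5*e1; translating back through the correspondence:
Answer: 1 - 5i


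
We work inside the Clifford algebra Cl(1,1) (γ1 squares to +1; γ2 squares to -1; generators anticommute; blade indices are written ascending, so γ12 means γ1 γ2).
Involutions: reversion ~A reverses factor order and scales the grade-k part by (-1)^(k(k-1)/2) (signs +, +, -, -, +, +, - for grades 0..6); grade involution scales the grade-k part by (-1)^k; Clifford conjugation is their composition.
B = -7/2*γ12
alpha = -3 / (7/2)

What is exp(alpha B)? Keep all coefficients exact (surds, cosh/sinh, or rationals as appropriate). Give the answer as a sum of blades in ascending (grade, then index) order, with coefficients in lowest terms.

B^2 = (-7/2)^2*(γ12)^2 = 49/4*(+1) = 49/4 (a basis 2-blade squares to minus the product of its generators' squares).
B^2 = 49/4 — a positive square means the series sums to a boost: l = 7/2, alpha*l = -3, so exp(alpha B) = cosh(-3) + (sinh(-3)/(7/2))*B = cosh(3) + (-2*sinh(3)/7)*B.
Answer: cosh(3) + sinh(3)*γ12


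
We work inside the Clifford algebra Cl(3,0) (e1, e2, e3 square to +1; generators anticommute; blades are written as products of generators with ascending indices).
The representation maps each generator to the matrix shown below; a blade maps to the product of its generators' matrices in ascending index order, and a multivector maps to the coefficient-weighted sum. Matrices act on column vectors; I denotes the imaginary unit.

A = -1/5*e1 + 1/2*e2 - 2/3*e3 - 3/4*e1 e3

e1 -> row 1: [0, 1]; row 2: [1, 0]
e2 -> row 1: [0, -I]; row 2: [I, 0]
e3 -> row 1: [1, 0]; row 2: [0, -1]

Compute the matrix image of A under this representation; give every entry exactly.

Bivector images (products of the table entries): rho(e1 e3) = rho(e1)rho(e3) = row 1: [0, -1]; row 2: [1, 0].
M = (-1/5)*rho(e1) + (1/2)*rho(e2) + (-2/3)*rho(e3) + (-3/4)*rho(e1 e3), summed entrywise:
Answer: row 1: [-2/3, 11/20 - I/2]; row 2: [-19/20 + I/2, 2/3]


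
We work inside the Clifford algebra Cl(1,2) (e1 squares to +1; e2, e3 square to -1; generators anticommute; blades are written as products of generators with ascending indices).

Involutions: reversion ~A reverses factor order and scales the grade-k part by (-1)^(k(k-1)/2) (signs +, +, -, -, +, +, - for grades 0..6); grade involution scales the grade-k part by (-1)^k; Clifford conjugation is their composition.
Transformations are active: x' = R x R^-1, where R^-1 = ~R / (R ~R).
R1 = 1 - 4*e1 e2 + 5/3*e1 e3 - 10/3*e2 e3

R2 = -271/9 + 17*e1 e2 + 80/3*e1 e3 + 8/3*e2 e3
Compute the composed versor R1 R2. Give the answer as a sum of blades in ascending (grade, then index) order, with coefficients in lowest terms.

Distribute over the terms of R1 (each basis-blade product reordered to ascending indices, repeated generators contracted through their squares):
(1) R2 = -271/9 + 17*e1 e2 + 80/3*e1 e3 + 8/3*e2 e3
(-4*e1 e2) R2 = -68 + 1084/9*e1 e2 + 32/3*e1 e3 + 320/3*e2 e3
(5/3*e1 e3) R2 = 400/9 + 40/9*e1 e2 - 1355/27*e1 e3 + 85/3*e2 e3
(-10/3*e2 e3) R2 = 80/9 + 800/9*e1 e2 - 170/3*e1 e3 + 2710/27*e2 e3
Summing the partial products and collecting blades:
Answer: -403/9 + 2077/9*e1 e2 - 1877/27*e1 e3 + 6427/27*e2 e3


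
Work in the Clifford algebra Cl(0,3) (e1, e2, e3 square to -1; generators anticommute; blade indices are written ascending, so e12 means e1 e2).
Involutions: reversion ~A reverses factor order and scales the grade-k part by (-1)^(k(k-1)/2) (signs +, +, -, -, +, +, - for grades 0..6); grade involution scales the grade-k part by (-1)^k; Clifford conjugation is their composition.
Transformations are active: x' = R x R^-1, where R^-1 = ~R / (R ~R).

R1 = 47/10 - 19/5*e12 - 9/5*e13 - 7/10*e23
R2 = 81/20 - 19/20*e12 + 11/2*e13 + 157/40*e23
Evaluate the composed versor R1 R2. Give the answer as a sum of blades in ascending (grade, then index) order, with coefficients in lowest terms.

Distribute over the terms of R1 (each basis-blade product reordered to ascending indices, repeated generators contracted through their squares):
(47/10) R2 = 3807/200 - 893/200*e12 + 517/20*e13 + 7379/400*e23
(-19/5*e12) R2 = -361/100 - 1539/100*e12 + 2983/200*e13 - 209/10*e23
(-9/5*e13) R2 = 99/10 - 1413/200*e12 - 729/100*e13 - 171/100*e23
(-7/10*e23) R2 = 1099/400 + 77/20*e12 + 133/200*e13 - 567/200*e23
Summing the partial products and collecting blades:
Answer: 11229/400 - 2307/100*e12 + 1707/50*e13 - 2799/400*e23


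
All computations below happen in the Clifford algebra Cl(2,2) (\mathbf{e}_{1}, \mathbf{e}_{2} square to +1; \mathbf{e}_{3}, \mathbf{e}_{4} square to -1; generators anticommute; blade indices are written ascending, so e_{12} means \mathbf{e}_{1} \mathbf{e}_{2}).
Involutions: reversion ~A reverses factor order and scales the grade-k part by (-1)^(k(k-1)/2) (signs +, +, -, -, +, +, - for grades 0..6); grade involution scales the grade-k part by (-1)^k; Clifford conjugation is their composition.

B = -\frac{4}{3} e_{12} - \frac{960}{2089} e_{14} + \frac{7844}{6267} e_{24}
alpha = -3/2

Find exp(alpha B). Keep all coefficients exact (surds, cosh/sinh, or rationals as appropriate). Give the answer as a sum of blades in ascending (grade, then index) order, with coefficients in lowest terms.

B^2 term by term: the squares give (-\frac{4}{3})^2*(e_{12})^2 + (-\frac{960}{2089})^2*(e_{14})^2 + (\frac{7844}{6267})^2*(e_{24})^2 = \frac{16}{9}*(-1) + \frac{921600}{4363921}*(+1) + \frac{61528336}{39275289}*(+1) = 0 (each basis 2-blade squares to minus the product of its generators' squares); cross terms between blades sharing an index anticommute and cancel. So B^2 = 0.
B^2 = 0, hence only two terms survive: exp(alpha B) = 1 + alpha B (parabolic case).
Answer: 1 + 2 e_{12} + \frac{1440}{2089} e_{14} - \frac{3922}{2089} e_{24}


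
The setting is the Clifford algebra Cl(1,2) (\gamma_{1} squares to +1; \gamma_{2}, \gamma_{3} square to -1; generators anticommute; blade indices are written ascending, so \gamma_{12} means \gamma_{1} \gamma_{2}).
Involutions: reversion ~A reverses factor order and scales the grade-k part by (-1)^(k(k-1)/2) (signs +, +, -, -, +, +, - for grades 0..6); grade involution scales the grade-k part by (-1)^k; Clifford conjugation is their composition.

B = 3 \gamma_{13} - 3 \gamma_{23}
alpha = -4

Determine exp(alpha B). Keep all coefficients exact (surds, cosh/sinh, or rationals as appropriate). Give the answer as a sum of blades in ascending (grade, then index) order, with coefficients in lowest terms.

B^2 term by term: the squares give (3)^2*(\gamma_{13})^2 + (-3)^2*(\gamma_{23})^2 = 9*(+1) + 9*(-1) = 0 (each basis 2-blade squares to minus the product of its generators' squares); cross terms between blades sharing an index anticommute and cancel. So B^2 = 0.
B^2 = 0, so the series truncates immediately: exp(alpha B) = 1 + alpha B (parabolic case).
Answer: 1 - 12 \gamma_{13} + 12 \gamma_{23}


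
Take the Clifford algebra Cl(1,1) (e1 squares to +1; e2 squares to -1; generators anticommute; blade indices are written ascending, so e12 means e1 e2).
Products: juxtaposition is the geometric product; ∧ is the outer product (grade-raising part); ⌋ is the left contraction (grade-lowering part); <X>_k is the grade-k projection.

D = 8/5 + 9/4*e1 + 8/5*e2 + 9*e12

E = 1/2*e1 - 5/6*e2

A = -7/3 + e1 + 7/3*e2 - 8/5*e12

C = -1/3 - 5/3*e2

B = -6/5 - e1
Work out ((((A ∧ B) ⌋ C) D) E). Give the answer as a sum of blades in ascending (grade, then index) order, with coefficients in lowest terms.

step 1: 14/5 + 17/15*e1 - 14/5*e2 + 319/75*e12
step 2: -28/5 - 14/3*e2
step 3: -112/75 - 273/5*e1 - 1232/75*e2 - 399/10*e12
step 4: -3689/90 - 10199/300*e1 + 763/36*e2 + 8057/150*e12
Answer: -3689/90 - 10199/300*e1 + 763/36*e2 + 8057/150*e12


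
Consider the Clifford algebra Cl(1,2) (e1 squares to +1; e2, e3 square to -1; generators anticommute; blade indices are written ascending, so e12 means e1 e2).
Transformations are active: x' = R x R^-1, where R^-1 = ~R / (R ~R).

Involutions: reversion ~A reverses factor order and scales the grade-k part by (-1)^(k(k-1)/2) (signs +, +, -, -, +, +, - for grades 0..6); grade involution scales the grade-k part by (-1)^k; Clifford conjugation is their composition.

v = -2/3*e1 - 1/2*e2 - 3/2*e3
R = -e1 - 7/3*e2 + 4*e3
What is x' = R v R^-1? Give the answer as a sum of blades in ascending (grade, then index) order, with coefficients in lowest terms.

~R = -e1 - 7/3*e2 + 4*e3, and R ~R = -184/9, so R^-1 = ~R / (-184/9).
R v = 11/2 - 19/18*e12 + 25/6*e13 + 11/2*e23
Answer: 665/552*e1 + 323/184*e2 - 15/23*e3


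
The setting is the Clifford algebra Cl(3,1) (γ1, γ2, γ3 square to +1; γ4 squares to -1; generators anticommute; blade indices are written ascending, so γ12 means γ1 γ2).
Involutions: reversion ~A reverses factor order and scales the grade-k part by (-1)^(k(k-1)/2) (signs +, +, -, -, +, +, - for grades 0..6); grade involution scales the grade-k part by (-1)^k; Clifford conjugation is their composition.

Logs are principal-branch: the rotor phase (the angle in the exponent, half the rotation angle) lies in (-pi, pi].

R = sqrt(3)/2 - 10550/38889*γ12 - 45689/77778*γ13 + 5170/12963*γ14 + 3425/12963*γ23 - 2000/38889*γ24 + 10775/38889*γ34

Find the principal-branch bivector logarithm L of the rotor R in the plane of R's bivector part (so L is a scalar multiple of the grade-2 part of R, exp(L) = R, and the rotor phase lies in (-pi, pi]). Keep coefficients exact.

The scalar part of R is sqrt(3)/2, and that scalar determines the rotor phase on the principal branch; recovering the unit plane as bivector-part over sine of the phase gives L = phase * plane.
Concretely: cos(phase) = sqrt(3)/2 gives phase = ±pi/6, and since phase/sin(phase) is even the sign is immaterial: L = (phase/sin(phase)) * <R>_2 = (pi/3) * <R>_2.
Answer: -10550*pi/116667*γ12 - 45689*pi/233334*γ13 + 5170*pi/38889*γ14 + 3425*pi/38889*γ23 - 2000*pi/116667*γ24 + 10775*pi/116667*γ34


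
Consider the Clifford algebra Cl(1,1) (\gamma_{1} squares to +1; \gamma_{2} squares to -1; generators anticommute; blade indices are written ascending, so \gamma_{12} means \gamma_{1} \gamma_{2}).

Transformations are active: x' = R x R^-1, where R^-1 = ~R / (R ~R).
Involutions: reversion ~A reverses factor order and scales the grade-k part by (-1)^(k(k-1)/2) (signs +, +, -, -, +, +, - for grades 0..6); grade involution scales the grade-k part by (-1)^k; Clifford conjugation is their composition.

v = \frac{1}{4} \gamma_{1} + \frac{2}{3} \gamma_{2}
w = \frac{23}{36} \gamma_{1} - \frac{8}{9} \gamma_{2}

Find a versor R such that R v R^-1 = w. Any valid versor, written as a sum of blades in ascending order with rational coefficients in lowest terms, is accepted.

Reasoning: v^2 = w^2 = -\frac{55}{144} since conjugation preserves the quadratic form; R = v + w = \frac{8}{9} \gamma_{1} - \frac{2}{9} \gamma_{2} is then valid when invertible, keeping its own part and reversing (v - w)/2.
Answer: \frac{8}{9} \gamma_{1} - \frac{2}{9} \gamma_{2}


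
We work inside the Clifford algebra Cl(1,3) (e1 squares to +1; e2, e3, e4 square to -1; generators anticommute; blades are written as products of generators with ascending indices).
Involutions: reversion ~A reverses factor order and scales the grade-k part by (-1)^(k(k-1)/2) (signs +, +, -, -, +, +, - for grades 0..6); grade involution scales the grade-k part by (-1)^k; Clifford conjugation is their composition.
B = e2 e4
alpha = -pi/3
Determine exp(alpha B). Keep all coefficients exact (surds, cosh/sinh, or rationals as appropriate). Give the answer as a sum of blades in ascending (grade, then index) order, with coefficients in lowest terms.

B^2 = (1)^2*(e2 e4)^2 = 1*(-1) = -1 (a basis 2-blade squares to minus the product of its generators' squares).
B^2 = -1 — the negative square puts this in the circular regime; l = 1, alpha*l = -pi/3, so exp(alpha B) = cos(-pi/3) + (sin(-pi/3)/1)*B = 1/2 + (-sqrt(3)/2)*B.
Answer: 1/2 - sqrt(3)/2*e2 e4


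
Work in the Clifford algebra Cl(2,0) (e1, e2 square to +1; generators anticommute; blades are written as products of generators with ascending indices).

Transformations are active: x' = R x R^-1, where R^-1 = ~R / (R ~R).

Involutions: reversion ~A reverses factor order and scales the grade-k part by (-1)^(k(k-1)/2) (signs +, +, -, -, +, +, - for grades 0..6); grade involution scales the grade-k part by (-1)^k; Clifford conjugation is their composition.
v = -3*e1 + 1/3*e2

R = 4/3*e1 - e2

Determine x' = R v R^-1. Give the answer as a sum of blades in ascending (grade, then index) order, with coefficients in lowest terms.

~R = 4/3*e1 - e2, and R ~R = 25/9, so R^-1 = ~R / (25/9).
R v = -13/3 - 23/9*e1 e2
Answer: -29/25*e1 + 209/75*e2


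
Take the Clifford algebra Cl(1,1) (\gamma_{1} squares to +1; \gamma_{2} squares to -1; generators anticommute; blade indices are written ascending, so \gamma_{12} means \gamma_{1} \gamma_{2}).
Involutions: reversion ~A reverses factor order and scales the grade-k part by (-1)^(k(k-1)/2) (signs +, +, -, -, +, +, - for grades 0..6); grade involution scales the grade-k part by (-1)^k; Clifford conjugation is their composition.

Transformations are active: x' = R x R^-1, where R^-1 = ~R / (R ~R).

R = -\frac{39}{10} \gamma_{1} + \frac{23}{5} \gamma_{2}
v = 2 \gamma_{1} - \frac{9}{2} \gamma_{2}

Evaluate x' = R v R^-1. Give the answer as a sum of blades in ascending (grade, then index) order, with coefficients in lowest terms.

~R = -\frac{39}{10} \gamma_{1} + \frac{23}{5} \gamma_{2}, and R ~R = -\frac{119}{20}, so R^-1 = ~R / (-\frac{119}{20}).
R v = \frac{129}{10} + \frac{167}{20} \gamma_{12}
Answer: \frac{8872}{595} \gamma_{1} - \frac{18381}{1190} \gamma_{2}


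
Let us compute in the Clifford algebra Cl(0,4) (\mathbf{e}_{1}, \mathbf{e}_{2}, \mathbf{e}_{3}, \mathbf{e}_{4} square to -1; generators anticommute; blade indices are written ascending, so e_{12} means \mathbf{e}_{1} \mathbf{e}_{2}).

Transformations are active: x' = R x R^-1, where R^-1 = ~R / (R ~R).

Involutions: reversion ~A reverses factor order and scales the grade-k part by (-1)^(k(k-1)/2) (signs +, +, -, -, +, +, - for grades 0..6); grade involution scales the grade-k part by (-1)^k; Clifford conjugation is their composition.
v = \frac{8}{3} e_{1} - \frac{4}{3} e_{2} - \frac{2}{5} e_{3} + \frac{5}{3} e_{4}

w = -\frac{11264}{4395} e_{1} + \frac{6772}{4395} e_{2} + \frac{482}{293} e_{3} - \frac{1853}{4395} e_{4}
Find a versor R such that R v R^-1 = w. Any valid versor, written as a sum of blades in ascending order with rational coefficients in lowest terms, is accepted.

Construction: equal norms (both -\frac{887}{75}) license R = v + w = \frac{152}{1465} e_{1} + \frac{304}{1465} e_{2} + \frac{1824}{1465} e_{3} + \frac{1824}{1465} e_{4} — nothing changes along that direction, while (v - w)/2 changes sign, so v maps onto w.
Answer: \frac{152}{1465} e_{1} + \frac{304}{1465} e_{2} + \frac{1824}{1465} e_{3} + \frac{1824}{1465} e_{4}


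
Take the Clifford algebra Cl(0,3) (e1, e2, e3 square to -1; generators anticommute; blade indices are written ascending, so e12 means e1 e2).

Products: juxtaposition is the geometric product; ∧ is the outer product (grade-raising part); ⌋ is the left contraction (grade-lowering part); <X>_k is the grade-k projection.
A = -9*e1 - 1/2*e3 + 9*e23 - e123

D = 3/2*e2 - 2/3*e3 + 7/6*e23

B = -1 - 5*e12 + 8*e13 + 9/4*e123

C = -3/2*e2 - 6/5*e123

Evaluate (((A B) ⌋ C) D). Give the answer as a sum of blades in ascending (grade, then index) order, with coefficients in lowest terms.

step 1: -9/4 - 61/4*e1 - 53*e2 + 135/2*e3 - 567/8*e12 - 45*e13 + 45/4*e23 + 7/2*e123
step 2: -837/10 + 27/2*e1 + 459/8*e2 - 1701/20*e3 + 81*e12 + 318/5*e13 - 183/10*e23 + 27/10*e123
step 3: -9713/80 - 329/4*e1 - 9479/40*e2 - 3087/80*e3 + 385/4*e12 - 1989/20*e13 - 333/40*e23 - 2673/20*e123
Answer: -9713/80 - 329/4*e1 - 9479/40*e2 - 3087/80*e3 + 385/4*e12 - 1989/20*e13 - 333/40*e23 - 2673/20*e123


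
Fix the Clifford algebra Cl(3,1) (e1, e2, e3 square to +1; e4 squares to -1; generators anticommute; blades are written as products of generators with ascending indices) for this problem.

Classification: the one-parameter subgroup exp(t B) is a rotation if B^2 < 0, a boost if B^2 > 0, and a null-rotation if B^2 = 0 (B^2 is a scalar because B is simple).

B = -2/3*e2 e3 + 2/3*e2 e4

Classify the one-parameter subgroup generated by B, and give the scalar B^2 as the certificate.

B^2 term by term: the squares give (-2/3)^2*(e2 e3)^2 + (2/3)^2*(e2 e4)^2 = 4/9*(-1) + 4/9*(+1) = 0 (each basis 2-blade squares to minus the product of its generators' squares); cross terms between blades sharing an index anticommute and cancel. So B^2 = 0.
Answer: null-rotation, certificate B^2 = 0. Key observation: B^2 = 0 is a conjugation invariant, so its sign decides the class regardless of the surface form of B.


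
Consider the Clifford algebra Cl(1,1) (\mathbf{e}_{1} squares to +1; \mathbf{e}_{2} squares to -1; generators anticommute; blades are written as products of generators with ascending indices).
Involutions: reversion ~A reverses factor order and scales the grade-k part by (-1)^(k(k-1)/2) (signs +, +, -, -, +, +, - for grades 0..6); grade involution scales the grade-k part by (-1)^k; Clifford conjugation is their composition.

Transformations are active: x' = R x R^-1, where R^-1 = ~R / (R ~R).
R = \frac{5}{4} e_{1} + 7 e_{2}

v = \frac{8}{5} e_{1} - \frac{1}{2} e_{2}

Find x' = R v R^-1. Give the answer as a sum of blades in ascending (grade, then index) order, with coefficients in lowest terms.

~R = \frac{5}{4} e_{1} + 7 e_{2}, and R ~R = -\frac{759}{16}, so R^-1 = ~R / (-\frac{759}{16}).
R v = \frac{11}{2} - \frac{473}{40} e_{1} e_{2}
Answer: -\frac{652}{345} e_{1} - \frac{155}{138} e_{2}


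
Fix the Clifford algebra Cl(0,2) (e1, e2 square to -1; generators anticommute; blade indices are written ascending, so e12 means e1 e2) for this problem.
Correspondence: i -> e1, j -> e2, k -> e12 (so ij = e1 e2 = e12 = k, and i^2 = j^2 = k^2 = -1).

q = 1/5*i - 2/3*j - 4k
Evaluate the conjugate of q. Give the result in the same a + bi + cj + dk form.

In blades: q = 1/5*e1 - 2/3*e2 - 4*e12.
Conjugation here is Clifford conjugation: the scalar is fixed and the grade-1 and grade-2 blades all flip sign, giving -1/5*e1 + 2/3*e2 + 4*e12; translating back:
Answer: -1/5*i + 2/3*j + 4k


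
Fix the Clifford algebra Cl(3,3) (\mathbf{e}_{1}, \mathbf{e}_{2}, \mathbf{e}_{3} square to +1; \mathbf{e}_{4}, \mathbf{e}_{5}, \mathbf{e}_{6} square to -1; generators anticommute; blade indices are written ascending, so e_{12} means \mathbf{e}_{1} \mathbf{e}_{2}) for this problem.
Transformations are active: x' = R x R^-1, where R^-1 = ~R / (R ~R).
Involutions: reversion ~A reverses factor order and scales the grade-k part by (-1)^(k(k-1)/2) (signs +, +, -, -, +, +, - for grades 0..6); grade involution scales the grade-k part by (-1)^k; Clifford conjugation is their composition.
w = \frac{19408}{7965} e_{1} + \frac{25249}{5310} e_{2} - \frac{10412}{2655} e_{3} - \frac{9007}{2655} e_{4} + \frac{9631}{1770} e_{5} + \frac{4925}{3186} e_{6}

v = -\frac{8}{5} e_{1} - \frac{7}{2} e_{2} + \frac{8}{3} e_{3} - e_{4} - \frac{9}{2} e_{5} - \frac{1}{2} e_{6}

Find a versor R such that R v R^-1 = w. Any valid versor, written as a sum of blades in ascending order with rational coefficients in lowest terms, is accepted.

The midline construction: v and w both square to \frac{379}{900}, so reflecting in their sum \frac{6664}{7965} e_{1} + \frac{3332}{2655} e_{2} - \frac{3332}{2655} e_{3} - \frac{11662}{2655} e_{4} + \frac{833}{885} e_{5} + \frac{1666}{1593} e_{6} exchanges them.
Answer: \frac{6664}{7965} e_{1} + \frac{3332}{2655} e_{2} - \frac{3332}{2655} e_{3} - \frac{11662}{2655} e_{4} + \frac{833}{885} e_{5} + \frac{1666}{1593} e_{6}


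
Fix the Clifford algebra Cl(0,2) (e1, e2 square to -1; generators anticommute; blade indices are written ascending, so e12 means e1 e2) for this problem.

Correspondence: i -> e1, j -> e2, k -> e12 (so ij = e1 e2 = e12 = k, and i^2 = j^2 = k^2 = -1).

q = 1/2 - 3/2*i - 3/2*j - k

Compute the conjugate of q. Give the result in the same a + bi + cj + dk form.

In blades: q = 1/2 - 3/2*e1 - 3/2*e2 - e12.
Conjugation here is Clifford conjugation: the scalar is fixed and the grade-1 and grade-2 blades all flip sign, giving 1/2 + 3/2*e1 + 3/2*e2 + e12; translating back:
Answer: 1/2 + 3/2*i + 3/2*j + k


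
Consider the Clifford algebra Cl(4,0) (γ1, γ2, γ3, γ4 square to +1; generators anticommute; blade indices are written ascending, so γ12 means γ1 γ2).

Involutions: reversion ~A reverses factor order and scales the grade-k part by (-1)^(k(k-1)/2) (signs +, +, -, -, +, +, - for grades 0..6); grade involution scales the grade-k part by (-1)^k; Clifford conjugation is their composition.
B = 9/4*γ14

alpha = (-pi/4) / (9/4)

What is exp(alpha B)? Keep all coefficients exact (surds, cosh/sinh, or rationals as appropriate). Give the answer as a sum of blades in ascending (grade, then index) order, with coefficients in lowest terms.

B^2 = (9/4)^2*(γ14)^2 = 81/16*(-1) = -81/16 (a basis 2-blade squares to minus the product of its generators' squares).
B^2 = -81/16 — since the square is negative, the closed form is circular: l = 9/4, alpha*l = -pi/4, so exp(alpha B) = cos(-pi/4) + (sin(-pi/4)/(9/4))*B = sqrt(2)/2 + (-2*sqrt(2)/9)*B.
Answer: sqrt(2)/2 - sqrt(2)/2*γ14


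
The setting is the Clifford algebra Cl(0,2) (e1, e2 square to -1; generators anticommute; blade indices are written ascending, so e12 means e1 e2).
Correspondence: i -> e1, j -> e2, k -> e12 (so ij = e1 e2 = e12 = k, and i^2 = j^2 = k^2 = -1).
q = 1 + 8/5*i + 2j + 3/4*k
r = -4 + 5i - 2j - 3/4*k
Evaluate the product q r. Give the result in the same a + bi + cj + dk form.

In blades: q = 1 + 8/5*e1 + 2*e2 + 3/4*e12, r = -4 + 5*e1 - 2*e2 - 3/4*e12.
Distribute q over r term by term (generator squares from the signature, products reordered to ascending indices): (1)*r = -4 + 5*e1 - 2*e2 - 3/4*e12; (8/5*e1)*r = -8 - 32/5*e1 + 6/5*e2 - 16/5*e12; (2*e2)*r = 4 - 3/2*e1 - 8*e2 - 10*e12; (3/4*e12)*r = 9/16 + 3/2*e1 + 15/4*e2 - 3*e12.
Sum: -119/16 - 7/5*e1 - 101/20*e2 - 339/20*e12; translating back through the correspondence:
Answer: -119/16 - 7/5*i - 101/20*j - 339/20*k


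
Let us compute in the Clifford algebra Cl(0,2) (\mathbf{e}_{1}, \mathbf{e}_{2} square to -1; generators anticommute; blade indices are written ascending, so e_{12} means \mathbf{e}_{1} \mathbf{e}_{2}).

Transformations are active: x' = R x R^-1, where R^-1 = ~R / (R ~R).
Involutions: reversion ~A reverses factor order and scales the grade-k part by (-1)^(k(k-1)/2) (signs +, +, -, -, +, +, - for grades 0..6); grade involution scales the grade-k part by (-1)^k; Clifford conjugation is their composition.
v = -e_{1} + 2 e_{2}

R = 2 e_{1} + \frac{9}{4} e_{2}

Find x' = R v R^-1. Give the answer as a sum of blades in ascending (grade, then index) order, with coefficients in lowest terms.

~R = 2 e_{1} + \frac{9}{4} e_{2}, and R ~R = -\frac{145}{16}, so R^-1 = ~R / (-\frac{145}{16}).
R v = -\frac{5}{2} + \frac{25}{4} e_{12}
Answer: \frac{61}{29} e_{1} - \frac{22}{29} e_{2}


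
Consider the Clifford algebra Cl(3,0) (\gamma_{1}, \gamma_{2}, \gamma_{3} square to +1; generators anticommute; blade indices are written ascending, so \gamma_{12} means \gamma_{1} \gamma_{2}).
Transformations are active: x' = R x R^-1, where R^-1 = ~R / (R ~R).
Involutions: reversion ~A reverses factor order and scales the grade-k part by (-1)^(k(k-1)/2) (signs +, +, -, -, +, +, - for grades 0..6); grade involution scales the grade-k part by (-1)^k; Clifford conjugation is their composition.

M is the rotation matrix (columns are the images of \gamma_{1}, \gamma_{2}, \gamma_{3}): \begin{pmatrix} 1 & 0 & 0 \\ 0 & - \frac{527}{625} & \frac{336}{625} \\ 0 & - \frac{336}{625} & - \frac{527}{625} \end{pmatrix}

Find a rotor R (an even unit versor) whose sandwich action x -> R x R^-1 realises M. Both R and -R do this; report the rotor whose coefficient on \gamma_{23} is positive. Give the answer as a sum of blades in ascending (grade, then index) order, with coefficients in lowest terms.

Method: write R = a + b12*\gamma_{12} + b13*\gamma_{13} + b23*\gamma_{23} with a^2 + b12^2 + b13^2 + b23^2 = 1 (so R^-1 = ~R). Expanding the columns R e_j ~R gives tr M = 4a^2 - 1 and, from the antisymmetric part, M21 - M12 = -4a*b12, M13 - M31 = 4a*b13, M32 - M23 = -4a*b23.
Here tr M = -\frac{429}{625}, so a^2 = (1 + tr M)/4 = \frac{49}{625} and a = ±\frac{7}{25}. Taking a = \frac{7}{25}: M21 - M12 = 0, M13 - M31 = 0, M32 - M23 = -\frac{672}{625}, giving b12 = 0, b13 = 0, b23 = \frac{24}{25}, i.e. R = \frac{7}{25} + \frac{24}{25} \gamma_{23}.
Its \gamma_{23} coefficient is already positive.
Answer: \frac{7}{25} + \frac{24}{25} \gamma_{23}. Note: both R and -R realise this M (trace -\frac{429}{625}); the covering map identifies them, and the \gamma_{23}-coefficient sign is the tie-breaker.


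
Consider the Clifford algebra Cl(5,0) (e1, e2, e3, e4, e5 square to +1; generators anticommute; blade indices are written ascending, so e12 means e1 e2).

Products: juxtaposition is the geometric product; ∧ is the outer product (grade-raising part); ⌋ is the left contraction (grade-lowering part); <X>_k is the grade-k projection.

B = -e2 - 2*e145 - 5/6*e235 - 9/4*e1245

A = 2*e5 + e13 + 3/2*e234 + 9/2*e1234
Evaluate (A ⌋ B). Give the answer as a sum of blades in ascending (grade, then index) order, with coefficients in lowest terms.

step 1: -4*e14 - 5/3*e23 + 9/2*e124
Answer: -4*e14 - 5/3*e23 + 9/2*e124


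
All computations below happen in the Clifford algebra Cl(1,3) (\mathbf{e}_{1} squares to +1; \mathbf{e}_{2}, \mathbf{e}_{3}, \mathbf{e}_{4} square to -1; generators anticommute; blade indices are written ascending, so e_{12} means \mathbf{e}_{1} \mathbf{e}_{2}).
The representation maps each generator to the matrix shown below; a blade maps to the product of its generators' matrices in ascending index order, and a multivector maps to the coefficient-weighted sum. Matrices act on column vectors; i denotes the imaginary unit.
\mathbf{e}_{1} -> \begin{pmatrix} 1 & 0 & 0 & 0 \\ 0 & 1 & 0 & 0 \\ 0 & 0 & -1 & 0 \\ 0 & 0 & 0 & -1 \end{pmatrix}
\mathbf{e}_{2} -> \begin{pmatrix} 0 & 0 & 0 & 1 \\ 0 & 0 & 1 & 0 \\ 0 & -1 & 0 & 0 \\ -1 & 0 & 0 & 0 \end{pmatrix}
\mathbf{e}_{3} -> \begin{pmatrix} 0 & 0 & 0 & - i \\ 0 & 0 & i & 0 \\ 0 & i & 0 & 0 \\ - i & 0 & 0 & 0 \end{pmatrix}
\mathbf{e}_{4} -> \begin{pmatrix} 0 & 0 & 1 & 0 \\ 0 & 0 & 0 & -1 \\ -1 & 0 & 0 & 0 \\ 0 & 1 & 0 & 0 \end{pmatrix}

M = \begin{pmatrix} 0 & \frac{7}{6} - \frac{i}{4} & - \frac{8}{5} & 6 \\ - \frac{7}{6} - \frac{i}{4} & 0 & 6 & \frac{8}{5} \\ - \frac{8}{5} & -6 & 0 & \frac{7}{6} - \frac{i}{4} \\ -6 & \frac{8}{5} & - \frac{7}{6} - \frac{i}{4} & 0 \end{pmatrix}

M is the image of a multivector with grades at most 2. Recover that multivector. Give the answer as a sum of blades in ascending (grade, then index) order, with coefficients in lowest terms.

Method: the blade images are trace-orthogonal — tr(rho(e_A) rho(e_B)^-1) = 4 if A = B and 0 otherwise — and rho(e_A)^-1 = (e_A)^2 * rho(e_A) with (e_A)^2 = +1 or -1, so the coefficient of e_A in the preimage is (e_A)^2 * tr(M rho(e_A))/4.
Nonzero projections over blades of grade <= 2: e_{2}: (e_{2})^2 = -1, tr(M rho(e_{2})) = -24, coefficient 6; e_{14}: (e_{14})^2 = +1, tr(M rho(e_{14})) = - \frac{32}{5}, coefficient -\frac{8}{5}; e_{24}: (e_{24})^2 = -1, tr(M rho(e_{24})) = - \frac{14}{3}, coefficient \frac{7}{6}; e_{34}: (e_{34})^2 = -1, tr(M rho(e_{34})) = -1, coefficient \frac{1}{4}. Every other blade of grade <= 2 projects to 0.
Answer: 6 e_{2} - \frac{8}{5} e_{14} + \frac{7}{6} e_{24} + \frac{1}{4} e_{34}


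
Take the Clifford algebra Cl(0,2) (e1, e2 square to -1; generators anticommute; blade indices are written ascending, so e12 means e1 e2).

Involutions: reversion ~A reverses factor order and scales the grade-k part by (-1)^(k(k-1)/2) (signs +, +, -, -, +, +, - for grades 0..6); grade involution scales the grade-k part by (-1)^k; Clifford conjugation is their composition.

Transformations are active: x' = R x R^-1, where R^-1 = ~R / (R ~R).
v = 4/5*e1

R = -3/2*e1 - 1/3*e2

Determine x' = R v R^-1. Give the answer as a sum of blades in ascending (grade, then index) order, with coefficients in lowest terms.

~R = -3/2*e1 - 1/3*e2, and R ~R = -85/36, so R^-1 = ~R / (-85/36).
R v = 6/5 + 4/15*e12
Answer: 308/425*e1 + 144/425*e2


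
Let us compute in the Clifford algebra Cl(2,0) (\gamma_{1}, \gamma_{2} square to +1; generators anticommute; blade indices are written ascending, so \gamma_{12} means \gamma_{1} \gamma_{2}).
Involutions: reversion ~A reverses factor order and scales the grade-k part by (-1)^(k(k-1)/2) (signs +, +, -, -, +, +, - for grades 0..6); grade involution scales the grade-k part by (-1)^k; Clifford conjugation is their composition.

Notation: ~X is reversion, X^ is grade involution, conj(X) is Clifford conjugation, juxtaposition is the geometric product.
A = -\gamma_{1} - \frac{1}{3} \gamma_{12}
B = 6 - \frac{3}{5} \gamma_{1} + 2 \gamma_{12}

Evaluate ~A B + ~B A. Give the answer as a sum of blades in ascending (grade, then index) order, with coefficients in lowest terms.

first term: -\frac{1}{15} - 6 \gamma_{1} - \frac{9}{5} \gamma_{2} + 2 \gamma_{12}
second term: -\frac{1}{15} - 6 \gamma_{1} - \frac{9}{5} \gamma_{2} - 2 \gamma_{12}
Answer: -\frac{2}{15} - 12 \gamma_{1} - \frac{18}{5} \gamma_{2}


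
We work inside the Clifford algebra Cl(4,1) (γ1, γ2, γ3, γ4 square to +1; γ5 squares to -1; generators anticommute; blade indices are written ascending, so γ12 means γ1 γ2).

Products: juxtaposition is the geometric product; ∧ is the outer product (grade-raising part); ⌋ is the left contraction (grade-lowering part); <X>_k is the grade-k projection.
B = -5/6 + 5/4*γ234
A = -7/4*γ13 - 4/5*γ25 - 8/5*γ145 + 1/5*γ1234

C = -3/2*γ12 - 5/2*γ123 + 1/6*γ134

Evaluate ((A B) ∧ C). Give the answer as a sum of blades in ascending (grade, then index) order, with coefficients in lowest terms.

step 1: -1/4*γ1 + 35/24*γ13 + 2/3*γ25 + 35/16*γ124 + 4/3*γ145 + γ345 - 1/6*γ1234 + 2*γ1235
step 2: -25/18*γ12345
Answer: -25/18*γ12345


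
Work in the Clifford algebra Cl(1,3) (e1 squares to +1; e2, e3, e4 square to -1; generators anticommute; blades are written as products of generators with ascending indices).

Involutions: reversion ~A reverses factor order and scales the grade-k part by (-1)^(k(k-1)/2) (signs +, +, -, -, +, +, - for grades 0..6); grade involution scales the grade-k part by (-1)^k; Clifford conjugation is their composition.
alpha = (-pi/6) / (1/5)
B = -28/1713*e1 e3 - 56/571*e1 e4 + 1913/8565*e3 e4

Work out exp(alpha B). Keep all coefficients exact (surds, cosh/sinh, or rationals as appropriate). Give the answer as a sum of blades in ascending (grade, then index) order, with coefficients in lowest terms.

B^2 term by term: the squares give (-28/1713)^2*(e1 e3)^2 + (-56/571)^2*(e1 e4)^2 + (1913/8565)^2*(e3 e4)^2 = 784/2934369*(+1) + 3136/326041*(+1) + 3659569/73359225*(-1) = -1/25 (each basis 2-blade squares to minus the product of its generators' squares); cross terms between blades sharing an index anticommute and cancel. So B^2 = -1/25.
B^2 = -1/25 — the series telescopes trigonometrically here: l = 1/5, alpha*l = -pi/6, so exp(alpha B) = cos(-pi/6) + (sin(-pi/6)/(1/5))*B = sqrt(3)/2 + (-5/2)*B.
Answer: sqrt(3)/2 + 70/1713*e1 e3 + 140/571*e1 e4 - 1913/3426*e3 e4


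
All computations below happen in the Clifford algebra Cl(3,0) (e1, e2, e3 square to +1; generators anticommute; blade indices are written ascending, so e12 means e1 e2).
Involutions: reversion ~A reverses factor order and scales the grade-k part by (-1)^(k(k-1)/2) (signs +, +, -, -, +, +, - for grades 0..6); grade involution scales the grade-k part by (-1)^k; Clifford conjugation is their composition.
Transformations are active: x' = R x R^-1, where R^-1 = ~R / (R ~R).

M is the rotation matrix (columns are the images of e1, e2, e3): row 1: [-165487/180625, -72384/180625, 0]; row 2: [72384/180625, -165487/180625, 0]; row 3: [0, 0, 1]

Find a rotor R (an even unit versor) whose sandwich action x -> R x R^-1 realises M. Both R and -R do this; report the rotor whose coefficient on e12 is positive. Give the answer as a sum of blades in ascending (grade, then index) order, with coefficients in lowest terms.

Method: write R = a + b12*e12 + b13*e13 + b23*e23 with a^2 + b12^2 + b13^2 + b23^2 = 1 (so R^-1 = ~R). Expanding the columns R e_j ~R gives tr M = 4a^2 - 1 and, from the antisymmetric part, M21 - M12 = -4a*b12, M13 - M31 = 4a*b13, M32 - M23 = -4a*b23.
Here tr M = -150349/180625, so a^2 = (1 + tr M)/4 = 7569/180625 and a = ±87/425. Taking a = 87/425: M21 - M12 = 144768/180625, M13 - M31 = 0, M32 - M23 = 0, giving b12 = -416/425, b13 = 0, b23 = 0, i.e. R = 87/425 - 416/425*e12.
Its e12 coefficient is negative, so report the other preimage -R.
Answer: -87/425 + 416/425*e12. Note: both R and -R realise this M (trace -150349/180625); the covering map identifies them, and the e12-coefficient sign is the tie-breaker.


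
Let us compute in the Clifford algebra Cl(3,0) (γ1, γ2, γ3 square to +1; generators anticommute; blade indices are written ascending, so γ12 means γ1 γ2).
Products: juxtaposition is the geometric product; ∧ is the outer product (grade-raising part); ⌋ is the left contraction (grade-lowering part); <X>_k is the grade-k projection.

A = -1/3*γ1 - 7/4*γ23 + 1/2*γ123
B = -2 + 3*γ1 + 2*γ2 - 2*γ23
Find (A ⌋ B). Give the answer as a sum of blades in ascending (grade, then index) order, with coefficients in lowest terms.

step 1: -9/2
Answer: -9/2


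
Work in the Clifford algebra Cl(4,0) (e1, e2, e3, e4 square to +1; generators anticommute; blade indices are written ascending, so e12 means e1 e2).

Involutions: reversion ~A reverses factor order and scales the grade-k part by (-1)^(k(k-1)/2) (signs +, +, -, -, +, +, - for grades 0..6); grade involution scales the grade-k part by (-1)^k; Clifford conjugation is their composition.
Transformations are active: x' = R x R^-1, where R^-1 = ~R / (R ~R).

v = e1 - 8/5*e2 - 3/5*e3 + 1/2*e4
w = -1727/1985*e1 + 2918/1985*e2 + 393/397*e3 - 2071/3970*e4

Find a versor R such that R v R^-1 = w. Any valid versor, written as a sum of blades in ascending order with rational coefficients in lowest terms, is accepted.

Construction: equal norms (both 417/100) license R = v + w = 258/1985*e1 - 258/1985*e2 + 774/1985*e3 - 43/1985*e4 — nothing changes along that direction, while (v - w)/2 changes sign, so v maps onto w.
Answer: 258/1985*e1 - 258/1985*e2 + 774/1985*e3 - 43/1985*e4


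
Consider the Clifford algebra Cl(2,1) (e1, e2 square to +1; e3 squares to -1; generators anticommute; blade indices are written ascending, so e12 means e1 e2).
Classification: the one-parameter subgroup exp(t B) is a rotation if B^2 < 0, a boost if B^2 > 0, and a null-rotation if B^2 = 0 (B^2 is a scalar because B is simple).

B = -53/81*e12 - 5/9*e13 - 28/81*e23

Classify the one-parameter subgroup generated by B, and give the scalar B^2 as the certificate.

B^2 term by term: the squares give (-53/81)^2*(e12)^2 + (-5/9)^2*(e13)^2 + (-28/81)^2*(e23)^2 = 2809/6561*(-1) + 25/81*(+1) + 784/6561*(+1) = 0 (each basis 2-blade squares to minus the product of its generators' squares); cross terms between blades sharing an index anticommute and cancel. So B^2 = 0.
Answer: null-rotation, certificate B^2 = 0. The invariant at work: B^2 = 0 is unchanged by conjugation, hence its sign classifies the subgroup whatever basis B is written in.
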